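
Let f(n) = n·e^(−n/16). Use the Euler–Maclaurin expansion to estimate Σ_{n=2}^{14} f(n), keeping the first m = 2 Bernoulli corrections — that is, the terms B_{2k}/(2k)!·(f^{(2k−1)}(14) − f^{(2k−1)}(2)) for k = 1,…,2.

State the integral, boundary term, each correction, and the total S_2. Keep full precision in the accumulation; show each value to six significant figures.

∫_2^14 x·e^(−x/16) dx evaluates to 54.0653.
Boundary: ½(f(2) + f(14)) = ½(1.76499 + 5.83607) = 3.80053.
Integral + boundary = 57.8659.
Correction k=1: B_{2}/2! · (f^{(1)}(14) − f^{(1)}(2)) = 1/12 · (0.0521078 − 0.772185) = -0.0600064.
After k=1: 57.8059.
Correction k=2: B_{4}/4! · (f^{(3)}(14) − f^{(3)}(2)) = −1/720 · (0.00346028 − 0.00991085) = 8.95913e-06.

S_2 ≈ 57.8059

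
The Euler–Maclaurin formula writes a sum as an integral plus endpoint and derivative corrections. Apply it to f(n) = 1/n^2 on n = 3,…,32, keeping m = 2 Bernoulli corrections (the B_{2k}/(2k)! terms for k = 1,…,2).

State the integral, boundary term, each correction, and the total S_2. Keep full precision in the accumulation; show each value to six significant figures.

S_2 ≈ 0.364158

∫_3^32 1/x^2 dx evaluates to 0.302083.
Endpoint term: (f(3) + f(32))/2 = (0.111111 + 0.000976562)/2 = 0.0560438.
Running total after boundary: 0.358127.
Correction k=1: B_{2}/2! · (f^{(1)}(32) − f^{(1)}(3)) = 1/12 · (-6.10352e-05 − (-0.0740741)) = 0.00616775.
After k=1: 0.364295.
Correction k=2: B_{4}/4! · (f^{(3)}(32) − f^{(3)}(3)) = −1/720 · (-7.15256e-07 − (-0.0987654)) = -0.000137173.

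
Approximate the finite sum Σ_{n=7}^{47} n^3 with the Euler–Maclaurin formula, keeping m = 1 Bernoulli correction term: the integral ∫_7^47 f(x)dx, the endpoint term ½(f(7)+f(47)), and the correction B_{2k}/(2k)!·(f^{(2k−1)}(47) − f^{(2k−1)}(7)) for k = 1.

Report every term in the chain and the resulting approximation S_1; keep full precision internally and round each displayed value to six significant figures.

Integral: ∫_7^47 x^3 dx = 1.21932e+06.
½[f(7) + f(47)] = ½[343.000 + 103823] = 52083.0.
Running total after boundary: 1.27140e+06.
Correction k=1: B_{2}/2! · (f^{(1)}(47) − f^{(1)}(7)) = 1/12 · (6627.00 − 147.000) = 540.000.

S_1 ≈ 1.27194e+06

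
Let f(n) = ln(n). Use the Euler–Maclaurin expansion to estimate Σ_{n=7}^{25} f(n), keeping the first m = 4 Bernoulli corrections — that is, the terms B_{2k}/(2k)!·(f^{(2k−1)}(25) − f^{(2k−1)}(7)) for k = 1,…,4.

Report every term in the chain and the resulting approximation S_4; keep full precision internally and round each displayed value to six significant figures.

S_4 ≈ 51.4244

The integral term ∫_7^25 ln(x) dx = 48.8505.
Boundary: ½(f(7) + f(25)) = ½(1.94591 + 3.21888) = 2.58239.
Integral + boundary = 51.4329.
k=1: B_{2}/(2)! × [f^{(1)}(25) − f^{(1)}(7)] = 1/12 × (0.0400000 − 0.142857) = -0.00857143.
Partial sum through k=1: 51.4243.
k=2: B_{4}/(4)! × [f^{(3)}(25) − f^{(3)}(7)] = −1/720 × (0.000128000 − 0.00583090) = 7.92070e-06.
Partial sum through k=2: 51.4244.
k=3: B_{6}/(6)! × [f^{(5)}(25) − f^{(5)}(7)] = 1/30240 × (2.45760e-06 − 0.00142798) = -4.71402e-08.
Partial sum through k=3: 51.4244.
k=4: B_{8}/(8)! × [f^{(7)}(25) − f^{(7)}(7)] = −1/1209600 × (1.17965e-07 − 0.000874271) = 7.22680e-10.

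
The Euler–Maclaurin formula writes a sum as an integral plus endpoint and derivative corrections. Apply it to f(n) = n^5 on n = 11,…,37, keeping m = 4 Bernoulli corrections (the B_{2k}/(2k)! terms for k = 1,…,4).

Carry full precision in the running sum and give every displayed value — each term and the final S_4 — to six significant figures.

S_4 ≈ 4.62853e+08

Integral: ∫_11^37 x^5 dx = 4.27326e+08.
Boundary: ½(f(11) + f(37)) = ½(161051 + 6.93440e+07) = 3.47525e+07.
Integral + boundary = 4.62078e+08.
Order-1 term: 1/12 · (9.37080e+06 − 73205.0) = 774800.
After k=1: 4.62853e+08.
Order-2 term: −1/720 · (82140.0 − 7260.00) = -104.000.
After k=2: 4.62853e+08.
Order-3 term: 1/30240 · (120.000 − 120.000) = 0.00000.
After k=3: 4.62853e+08.
Order-4 term: −1/1209600 · (0.00000 − 0.00000) = 0.00000.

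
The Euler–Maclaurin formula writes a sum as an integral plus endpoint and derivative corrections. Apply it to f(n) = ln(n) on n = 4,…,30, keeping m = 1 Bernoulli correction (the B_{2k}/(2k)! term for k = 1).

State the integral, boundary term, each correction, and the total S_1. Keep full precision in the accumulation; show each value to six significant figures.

∫_4^30 ln(x) dx evaluates to 70.4907.
Boundary: ½(f(4) + f(30)) = ½(1.38629 + 3.40120) = 2.39375.
So far: 72.8845.
Correction k=1: B_{2}/2! · (f^{(1)}(30) − f^{(1)}(4)) = 1/12 · (0.0333333 − 0.250000) = -0.0180556.

S_1 ≈ 72.8664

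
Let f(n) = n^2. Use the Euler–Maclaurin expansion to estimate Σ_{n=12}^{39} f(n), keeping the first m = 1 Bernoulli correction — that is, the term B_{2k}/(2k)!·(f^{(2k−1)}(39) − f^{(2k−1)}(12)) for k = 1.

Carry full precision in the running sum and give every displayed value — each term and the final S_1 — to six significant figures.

S_1 ≈ 20034.0

The integral term ∫_12^39 x^2 dx = 19197.0.
Endpoint term: (f(12) + f(39))/2 = (144.000 + 1521.00)/2 = 832.500.
Running total after boundary: 20029.5.
Order-1 term: 1/12 · (78.0000 − 24.0000) = 4.50000.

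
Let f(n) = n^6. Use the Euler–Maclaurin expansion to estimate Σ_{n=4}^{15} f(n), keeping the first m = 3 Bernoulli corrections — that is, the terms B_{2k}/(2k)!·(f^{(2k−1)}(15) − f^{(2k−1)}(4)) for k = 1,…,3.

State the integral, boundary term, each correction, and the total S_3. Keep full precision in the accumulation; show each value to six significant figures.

The integral term ∫_4^15 x^6 dx = 2.44061e+07.
Endpoint term: (f(4) + f(15))/2 = (4096.00 + 1.13906e+07)/2 = 5.69736e+06.
So far: 3.01035e+07.
Order-1 term: 1/12 · (4.55625e+06 − 6144.00) = 379176.
After k=1: 3.04827e+07.
Order-2 term: −1/720 · (405000 − 7680.00) = -551.833.
After k=2: 3.04821e+07.
Order-3 term: 1/30240 · (10800.0 − 2880.00) = 0.261905.

S_3 ≈ 3.04821e+07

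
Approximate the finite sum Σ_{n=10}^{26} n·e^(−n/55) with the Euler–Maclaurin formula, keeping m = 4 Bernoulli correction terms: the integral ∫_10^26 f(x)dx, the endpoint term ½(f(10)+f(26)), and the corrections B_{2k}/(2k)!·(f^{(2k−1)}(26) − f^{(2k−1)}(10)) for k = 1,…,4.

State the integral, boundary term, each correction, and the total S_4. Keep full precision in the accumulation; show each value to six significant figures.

The integral term ∫_10^26 x·e^(−x/55) dx = 203.865.
½[f(10) + f(26)] = ½[8.33753 + 16.2058] = 12.2717.
Running total after boundary: 216.137.
k=1: B_{2}/(2)! × [f^{(1)}(26) − f^{(1)}(10)] = 1/12 × (0.328649 − 0.682161) = -0.0294594.
Partial sum through k=1: 216.107.
k=2: B_{4}/(4)! × [f^{(3)}(26) − f^{(3)}(10)] = −1/720 × (0.000520744 − 0.000776750) = 3.55564e-07.
Partial sum through k=2: 216.107.
k=3: B_{6}/(6)! × [f^{(5)}(26) − f^{(5)}(10)] = 1/30240 × (3.08378e-07 − 4.39005e-07) = -4.31969e-12.
Partial sum through k=3: 216.107.
k=4: B_{8}/(8)! × [f^{(7)}(26) − f^{(7)}(10)] = −1/1209600 × (1.46978e-10 − 2.05367e-10) = 4.82709e-17.

S_4 ≈ 216.107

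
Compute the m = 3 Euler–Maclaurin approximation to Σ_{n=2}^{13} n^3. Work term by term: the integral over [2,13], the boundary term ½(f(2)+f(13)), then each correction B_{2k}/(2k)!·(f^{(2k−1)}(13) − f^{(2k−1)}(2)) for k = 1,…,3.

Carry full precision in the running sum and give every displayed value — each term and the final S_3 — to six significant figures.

Integral: ∫_2^13 x^3 dx = 7136.25.
Endpoint term: (f(2) + f(13))/2 = (8.00000 + 2197.00)/2 = 1102.50.
Integral + boundary = 8238.75.
k=1: B_{2}/(2)! × [f^{(1)}(13) − f^{(1)}(2)] = 1/12 × (507.000 − 12.0000) = 41.2500.
After k=1: 8280.00.
k=2: B_{4}/(4)! × [f^{(3)}(13) − f^{(3)}(2)] = −1/720 × (6.00000 − 6.00000) = 0.00000.
After k=2: 8280.00.
k=3: B_{6}/(6)! × [f^{(5)}(13) − f^{(5)}(2)] = 1/30240 × (0.00000 − 0.00000) = 0.00000.

S_3 ≈ 8280.00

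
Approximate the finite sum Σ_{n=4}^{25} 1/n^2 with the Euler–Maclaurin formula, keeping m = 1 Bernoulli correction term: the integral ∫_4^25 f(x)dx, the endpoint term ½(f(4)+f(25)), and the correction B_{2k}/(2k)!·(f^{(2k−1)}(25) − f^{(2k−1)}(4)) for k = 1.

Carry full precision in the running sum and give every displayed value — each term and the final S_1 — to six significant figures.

The integral term ∫_4^25 1/x^2 dx = 0.210000.
Endpoint term: (f(4) + f(25))/2 = (0.0625000 + 0.00160000)/2 = 0.0320500.
So far: 0.242050.
Correction k=1: B_{2}/2! · (f^{(1)}(25) − f^{(1)}(4)) = 1/12 · (-0.000128000 − (-0.0312500)) = 0.00259350.

S_1 ≈ 0.244644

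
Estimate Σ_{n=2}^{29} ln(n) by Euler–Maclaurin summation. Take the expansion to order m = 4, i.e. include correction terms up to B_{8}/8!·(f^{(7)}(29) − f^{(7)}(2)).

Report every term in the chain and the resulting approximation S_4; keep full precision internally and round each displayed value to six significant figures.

S_4 ≈ 71.2570

∫_2^29 ln(x) dx evaluates to 69.2653.
½[f(2) + f(29)] = ½[0.693147 + 3.36730] = 2.03022.
So far: 71.2955.
Order-1 term: 1/12 · (0.0344828 − 0.500000) = -0.0387931.
After k=1: 71.2567.
Order-2 term: −1/720 · (8.20042e-05 − 0.250000) = 0.000347108.
After k=2: 71.2571.
Order-3 term: 1/30240 · (1.17010e-06 − 0.750000) = -2.48015e-05.
After k=3: 71.2570.
Order-4 term: −1/1209600 · (4.17394e-08 − 5.62500) = 4.65030e-06.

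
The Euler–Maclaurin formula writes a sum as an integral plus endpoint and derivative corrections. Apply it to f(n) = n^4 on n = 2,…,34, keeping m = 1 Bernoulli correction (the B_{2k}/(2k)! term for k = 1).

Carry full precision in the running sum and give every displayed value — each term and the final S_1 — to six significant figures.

The integral term ∫_2^34 x^4 dx = 9.08708e+06.
Boundary: ½(f(2) + f(34)) = ½(16.0000 + 1.33634e+06) = 668176.
Integral + boundary = 9.75525e+06.
Order-1 term: 1/12 · (157216 − 32.0000) = 13098.7.

S_1 ≈ 9.76835e+06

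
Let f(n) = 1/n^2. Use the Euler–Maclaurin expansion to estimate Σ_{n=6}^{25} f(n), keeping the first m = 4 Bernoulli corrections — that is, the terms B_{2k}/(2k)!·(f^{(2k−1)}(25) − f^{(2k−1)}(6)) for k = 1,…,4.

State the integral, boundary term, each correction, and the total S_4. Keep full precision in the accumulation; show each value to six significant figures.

S_4 ≈ 0.142112

∫_6^25 1/x^2 dx evaluates to 0.126667.
Boundary: ½(f(6) + f(25)) = ½(0.0277778 + 0.00160000) = 0.0146889.
So far: 0.141356.
k=1: B_{2}/(2)! × [f^{(1)}(25) − f^{(1)}(6)] = 1/12 × (-0.000128000 − (-0.00925926)) = 0.000760938.
Running total after k=1: 0.142116.
k=2: B_{4}/(4)! × [f^{(3)}(25) − f^{(3)}(6)] = −1/720 × (-2.45760e-06 − (-0.00308642)) = -4.28328e-06.
Running total after k=2: 0.142112.
k=3: B_{6}/(6)! × [f^{(5)}(25) − f^{(5)}(6)] = 1/30240 × (-1.17965e-07 − (-0.00257202)) = 8.50496e-08.
Running total after k=3: 0.142112.
k=4: B_{8}/(8)! × [f^{(7)}(25) − f^{(7)}(6)] = −1/1209600 × (-1.05696e-08 − (-0.00400091)) = -3.30763e-09.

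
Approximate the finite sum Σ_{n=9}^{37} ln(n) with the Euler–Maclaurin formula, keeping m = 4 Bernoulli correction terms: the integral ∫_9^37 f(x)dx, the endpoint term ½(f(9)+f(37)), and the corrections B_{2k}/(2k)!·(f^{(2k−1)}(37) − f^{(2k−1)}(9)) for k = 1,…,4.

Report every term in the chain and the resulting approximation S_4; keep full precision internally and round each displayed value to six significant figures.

S_4 ≈ 88.7260

Integral: ∫_9^37 ln(x) dx = 85.8289.
Endpoint term: (f(9) + f(37))/2 = (2.19722 + 3.61092)/2 = 2.90407.
So far: 88.7330.
Correction k=1: B_{2}/2! · (f^{(1)}(37) − f^{(1)}(9)) = 1/12 · (0.0270270 − 0.111111) = -0.00700701.
After k=1: 88.7260.
Correction k=2: B_{4}/4! · (f^{(3)}(37) − f^{(3)}(9)) = −1/720 · (3.94843e-05 − 0.00274348) = 3.75556e-06.
After k=2: 88.7260.
Correction k=3: B_{6}/6! · (f^{(5)}(37) − f^{(5)}(9)) = 1/30240 · (3.46101e-07 − 0.000406442) = -1.34291e-08.
After k=3: 88.7260.
Correction k=4: B_{8}/8! · (f^{(7)}(37) − f^{(7)}(9)) = −1/1209600 · (7.58439e-09 − 0.000150534) = 1.24443e-10.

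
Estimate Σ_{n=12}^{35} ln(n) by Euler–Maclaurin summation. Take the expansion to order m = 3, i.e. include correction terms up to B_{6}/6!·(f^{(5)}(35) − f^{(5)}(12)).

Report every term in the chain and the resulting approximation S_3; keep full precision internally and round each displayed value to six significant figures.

The integral term ∫_12^35 ln(x) dx = 71.6183.
Boundary: ½(f(12) + f(35)) = ½(2.48491 + 3.55535) = 3.02013.
Running total after boundary: 74.6384.
k=1: B_{2}/(2)! × [f^{(1)}(35) − f^{(1)}(12)] = 1/12 × (0.0285714 − 0.0833333) = -0.00456349.
Partial sum through k=1: 74.6339.
k=2: B_{4}/(4)! × [f^{(3)}(35) − f^{(3)}(12)] = −1/720 × (4.66472e-05 − 0.00115741) = 1.54272e-06.
Partial sum through k=2: 74.6339.
k=3: B_{6}/(6)! × [f^{(5)}(35) − f^{(5)}(12)] = 1/30240 × (4.56952e-07 − 9.64506e-05) = -3.17439e-09.

S_3 ≈ 74.6339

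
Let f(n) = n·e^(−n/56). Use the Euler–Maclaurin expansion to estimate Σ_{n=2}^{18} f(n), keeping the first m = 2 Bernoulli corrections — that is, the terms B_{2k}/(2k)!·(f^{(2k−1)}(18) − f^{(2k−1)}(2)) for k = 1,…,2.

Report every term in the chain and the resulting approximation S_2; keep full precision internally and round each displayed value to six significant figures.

∫_2^18 x·e^(−x/56) dx evaluates to 129.181.
½[f(2) + f(18)] = ½[1.92983 + 13.0520] = 7.49093.
Running total after boundary: 136.672.
k=1: B_{2}/(2)! × [f^{(1)}(18) − f^{(1)}(2)] = 1/12 × (0.492041 − 0.930455) = -0.0365345.
Partial sum through k=1: 136.636.
k=2: B_{4}/(4)! × [f^{(3)}(18) − f^{(3)}(2)] = −1/720 × (0.000619345 − 0.000912081) = 4.06578e-07.

S_2 ≈ 136.636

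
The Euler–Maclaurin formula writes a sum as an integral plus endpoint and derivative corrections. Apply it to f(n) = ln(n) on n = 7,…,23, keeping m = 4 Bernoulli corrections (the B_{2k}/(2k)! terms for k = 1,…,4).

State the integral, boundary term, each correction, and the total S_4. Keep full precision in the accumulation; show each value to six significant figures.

S_4 ≈ 45.0274

Integral: ∫_7^23 ln(x) dx = 42.4950.
Boundary: ½(f(7) + f(23)) = ½(1.94591 + 3.13549) = 2.54070.
So far: 45.0357.
k=1: B_{2}/(2)! × [f^{(1)}(23) − f^{(1)}(7)] = 1/12 × (0.0434783 − 0.142857) = -0.00828157.
Partial sum through k=1: 45.0274.
k=2: B_{4}/(4)! × [f^{(3)}(23) − f^{(3)}(7)] = −1/720 × (0.000164379 − 0.00583090) = 7.87017e-06.
Partial sum through k=2: 45.0274.
k=3: B_{6}/(6)! × [f^{(5)}(23) − f^{(5)}(7)] = 1/30240 × (3.72883e-06 − 0.00142798) = -4.70981e-08.
Partial sum through k=3: 45.0274.
k=4: B_{8}/(8)! × [f^{(7)}(23) − f^{(7)}(7)] = −1/1209600 × (2.11465e-07 − 0.000874271) = 7.22602e-10.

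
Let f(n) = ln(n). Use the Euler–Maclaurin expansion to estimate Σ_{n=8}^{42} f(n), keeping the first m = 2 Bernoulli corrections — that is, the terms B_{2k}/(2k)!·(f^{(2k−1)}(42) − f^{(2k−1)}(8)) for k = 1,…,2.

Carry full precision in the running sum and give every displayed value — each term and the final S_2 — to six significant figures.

S_2 ≈ 109.247

The integral term ∫_8^42 ln(x) dx = 106.347.
Endpoint term: (f(8) + f(42))/2 = (2.07944 + 3.73767)/2 = 2.90856.
So far: 109.255.
Order-1 term: 1/12 · (0.0238095 − 0.125000) = -0.00843254.
After k=1: 109.247.
Order-2 term: −1/720 · (2.69949e-05 − 0.00390625) = 5.38785e-06.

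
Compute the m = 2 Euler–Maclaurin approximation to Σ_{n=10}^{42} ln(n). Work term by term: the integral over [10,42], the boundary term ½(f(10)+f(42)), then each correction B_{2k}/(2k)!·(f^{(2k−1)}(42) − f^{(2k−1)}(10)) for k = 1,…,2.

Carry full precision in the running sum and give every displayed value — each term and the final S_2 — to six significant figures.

S_2 ≈ 104.970

Integral: ∫_10^42 ln(x) dx = 101.956.
Boundary: ½(f(10) + f(42)) = ½(2.30259 + 3.73767) = 3.02013.
Integral + boundary = 104.976.
k=1: B_{2}/(2)! × [f^{(1)}(42) − f^{(1)}(10)] = 1/12 × (0.0238095 − 0.100000) = -0.00634921.
After k=1: 104.970.
k=2: B_{4}/(4)! × [f^{(3)}(42) − f^{(3)}(10)] = −1/720 × (2.69949e-05 − 0.00200000) = 2.74028e-06.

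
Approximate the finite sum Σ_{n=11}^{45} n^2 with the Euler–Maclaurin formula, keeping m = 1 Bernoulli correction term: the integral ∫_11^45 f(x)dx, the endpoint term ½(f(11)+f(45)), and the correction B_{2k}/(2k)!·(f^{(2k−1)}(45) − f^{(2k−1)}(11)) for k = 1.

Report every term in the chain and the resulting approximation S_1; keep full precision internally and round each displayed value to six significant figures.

Integral: ∫_11^45 x^2 dx = 29931.3.
½[f(11) + f(45)] = ½[121.000 + 2025.00] = 1073.00.
Integral + boundary = 31004.3.
Correction k=1: B_{2}/2! · (f^{(1)}(45) − f^{(1)}(11)) = 1/12 · (90.0000 − 22.0000) = 5.66667.

S_1 ≈ 31010.0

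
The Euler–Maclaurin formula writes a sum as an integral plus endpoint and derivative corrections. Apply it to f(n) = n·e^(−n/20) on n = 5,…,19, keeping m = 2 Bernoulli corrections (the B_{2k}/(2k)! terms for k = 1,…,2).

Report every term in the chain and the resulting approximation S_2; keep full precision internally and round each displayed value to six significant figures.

S_2 ≈ 93.3164

The integral term ∫_5^19 x·e^(−x/20) dx = 87.7424.
Endpoint term: (f(5) + f(19))/2 = (3.89400 + 7.34808)/2 = 5.62104.
So far: 93.3634.
Order-1 term: 1/12 · (0.0193371 − 0.584101) = -0.0470636.
After k=1: 93.3164.
Order-2 term: −1/720 · (0.00198205 − 0.00535426) = 4.68362e-06.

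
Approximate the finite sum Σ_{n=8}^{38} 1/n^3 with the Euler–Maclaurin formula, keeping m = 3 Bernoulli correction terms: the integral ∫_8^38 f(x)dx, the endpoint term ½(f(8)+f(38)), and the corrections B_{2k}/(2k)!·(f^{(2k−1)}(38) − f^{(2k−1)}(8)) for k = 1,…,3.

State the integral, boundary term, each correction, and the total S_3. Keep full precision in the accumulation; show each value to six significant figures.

S_3 ≈ 0.00851252

The integral term ∫_8^38 1/x^3 dx = 0.00746624.
Boundary: ½(f(8) + f(38)) = ½(0.00195312 + 1.82242e-05) = 0.000985675.
Integral + boundary = 0.00845191.
k=1: B_{2}/(2)! × [f^{(1)}(38) − f^{(1)}(8)] = 1/12 × (-1.43876e-06 − (-0.000732422)) = 6.09153e-05.
Running total after k=1: 0.00851283.
k=2: B_{4}/(4)! × [f^{(3)}(38) − f^{(3)}(8)] = −1/720 × (-1.99274e-08 − (-0.000228882)) = -3.17864e-07.
Running total after k=2: 0.00851251.
k=3: B_{6}/(6)! × [f^{(5)}(38) − f^{(5)}(8)] = 1/30240 × (-5.79605e-10 − (-0.000150204)) = 4.96703e-09.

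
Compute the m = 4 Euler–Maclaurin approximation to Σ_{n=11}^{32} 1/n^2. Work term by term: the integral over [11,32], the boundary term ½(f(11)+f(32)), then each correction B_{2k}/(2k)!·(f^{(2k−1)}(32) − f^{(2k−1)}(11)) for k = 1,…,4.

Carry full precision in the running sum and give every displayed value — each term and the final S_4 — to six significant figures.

S_4 ≈ 0.0643995

∫_11^32 1/x^2 dx evaluates to 0.0596591.
Endpoint term: (f(11) + f(32))/2 = (0.00826446 + 0.000976562)/2 = 0.00462051.
Integral + boundary = 0.0642796.
k=1: B_{2}/(2)! × [f^{(1)}(32) − f^{(1)}(11)] = 1/12 × (-6.10352e-05 − (-0.00150263)) = 0.000120133.
After k=1: 0.0643997.
k=2: B_{4}/(4)! × [f^{(3)}(32) − f^{(3)}(11)] = −1/720 × (-7.15256e-07 − (-0.000149021)) = -2.05980e-07.
After k=2: 0.0643995.
k=3: B_{6}/(6)! × [f^{(5)}(32) − f^{(5)}(11)] = 1/30240 × (-2.09548e-08 − (-3.69474e-05)) = 1.22111e-09.
After k=3: 0.0643995.
k=4: B_{8}/(8)! × [f^{(7)}(32) − f^{(7)}(11)] = −1/1209600 × (-1.14596e-09 − (-1.70996e-05)) = -1.41356e-11.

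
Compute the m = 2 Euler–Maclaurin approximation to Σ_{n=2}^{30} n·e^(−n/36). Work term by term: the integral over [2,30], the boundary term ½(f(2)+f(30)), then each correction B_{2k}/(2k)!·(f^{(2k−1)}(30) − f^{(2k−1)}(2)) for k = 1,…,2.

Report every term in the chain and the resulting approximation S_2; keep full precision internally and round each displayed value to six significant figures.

The integral term ∫_2^30 x·e^(−x/36) dx = 261.467.
Endpoint term: (f(2) + f(30))/2 = (1.89192 + 13.0379)/2 = 7.46493.
Running total after boundary: 268.932.
Correction k=1: B_{2}/2! · (f^{(1)}(30) − f^{(1)}(2)) = 1/12 · (0.0724330 − 0.893406) = -0.0684144.
After k=1: 268.864.
Correction k=2: B_{4}/4! · (f^{(3)}(30) − f^{(3)}(2)) = −1/720 · (0.000726566 − 0.00214917) = 1.97584e-06.

S_2 ≈ 268.864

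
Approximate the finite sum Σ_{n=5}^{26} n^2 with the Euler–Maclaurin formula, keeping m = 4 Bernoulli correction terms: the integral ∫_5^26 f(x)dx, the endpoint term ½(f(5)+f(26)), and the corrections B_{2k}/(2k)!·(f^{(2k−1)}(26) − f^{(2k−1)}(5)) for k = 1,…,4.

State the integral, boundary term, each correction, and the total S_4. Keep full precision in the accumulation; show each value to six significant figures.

S_4 ≈ 6171.00

The integral term ∫_5^26 x^2 dx = 5817.00.
Boundary: ½(f(5) + f(26)) = ½(25.0000 + 676.000) = 350.500.
Running total after boundary: 6167.50.
Correction k=1: B_{2}/2! · (f^{(1)}(26) − f^{(1)}(5)) = 1/12 · (52.0000 − 10.0000) = 3.50000.
After k=1: 6171.00.
Correction k=2: B_{4}/4! · (f^{(3)}(26) − f^{(3)}(5)) = −1/720 · (0.00000 − 0.00000) = 0.00000.
After k=2: 6171.00.
Correction k=3: B_{6}/6! · (f^{(5)}(26) − f^{(5)}(5)) = 1/30240 · (0.00000 − 0.00000) = 0.00000.
After k=3: 6171.00.
Correction k=4: B_{8}/8! · (f^{(7)}(26) − f^{(7)}(5)) = −1/1209600 · (0.00000 − 0.00000) = 0.00000.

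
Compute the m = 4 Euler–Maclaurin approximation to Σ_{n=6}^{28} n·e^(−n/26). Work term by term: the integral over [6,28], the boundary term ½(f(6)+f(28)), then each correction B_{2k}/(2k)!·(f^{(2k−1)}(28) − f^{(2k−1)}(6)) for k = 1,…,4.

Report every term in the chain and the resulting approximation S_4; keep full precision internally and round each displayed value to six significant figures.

S_4 ≈ 189.380

Integral: ∫_6^28 x·e^(−x/26) dx = 182.282.
Endpoint term: (f(6) + f(28))/2 = (4.76354 + 9.53798)/2 = 7.15076.
So far: 189.433.
Correction k=1: B_{2}/2! · (f^{(1)}(28) − f^{(1)}(6)) = 1/12 · (-0.0262032 − 0.610710) = -0.0530761.
Running total after k=1: 189.380.
Correction k=2: B_{4}/4! · (f^{(3)}(28) − f^{(3)}(6)) = −1/720 · (0.000969055 − 0.00325230) = 3.17117e-06.
Running total after k=2: 189.380.
Correction k=3: B_{6}/6! · (f^{(5)}(28) − f^{(5)}(6)) = 1/30240 · (2.92437e-06 − 8.28578e-06) = -1.77295e-10.
Running total after k=3: 189.380.
Correction k=4: B_{8}/8! · (f^{(7)}(28) − f^{(7)}(6)) = −1/1209600 · (6.53139e-09 − 1.73971e-08) = 8.98292e-15.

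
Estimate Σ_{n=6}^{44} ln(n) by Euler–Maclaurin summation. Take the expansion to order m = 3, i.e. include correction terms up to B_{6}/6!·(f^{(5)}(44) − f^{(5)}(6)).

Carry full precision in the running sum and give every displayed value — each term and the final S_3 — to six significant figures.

S_3 ≈ 120.530

∫_6^44 ln(x) dx evaluates to 117.754.
Boundary: ½(f(6) + f(44)) = ½(1.79176 + 3.78419) = 2.78797.
So far: 120.542.
k=1: B_{2}/(2)! × [f^{(1)}(44) − f^{(1)}(6)] = 1/12 × (0.0227273 − 0.166667) = -0.0119949.
After k=1: 120.530.
k=2: B_{4}/(4)! × [f^{(3)}(44) − f^{(3)}(6)] = −1/720 × (2.34786e-05 − 0.00925926) = 1.28275e-05.
After k=2: 120.530.
k=3: B_{6}/(6)! × [f^{(5)}(44) − f^{(5)}(6)] = 1/30240 × (1.45528e-07 − 0.00308642) = -1.02059e-07.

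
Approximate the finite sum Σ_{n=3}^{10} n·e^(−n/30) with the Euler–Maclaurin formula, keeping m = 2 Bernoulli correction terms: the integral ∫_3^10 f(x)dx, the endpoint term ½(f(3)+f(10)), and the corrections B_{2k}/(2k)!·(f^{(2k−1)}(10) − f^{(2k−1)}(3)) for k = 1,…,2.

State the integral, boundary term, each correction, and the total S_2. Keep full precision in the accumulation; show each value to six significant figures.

The integral term ∫_3^10 x·e^(−x/30) dx = 35.9515.
Boundary: ½(f(3) + f(10)) = ½(2.71451 + 7.16531) = 4.93991.
Integral + boundary = 40.8914.
Correction k=1: B_{2}/2! · (f^{(1)}(10) − f^{(1)}(3)) = 1/12 · (0.477688 − 0.814354) = -0.0280555.
Running total after k=1: 40.8633.
Correction k=2: B_{4}/4! · (f^{(3)}(10) − f^{(3)}(3)) = −1/720 · (0.00212306 − 0.00291559) = 1.10074e-06.

S_2 ≈ 40.8633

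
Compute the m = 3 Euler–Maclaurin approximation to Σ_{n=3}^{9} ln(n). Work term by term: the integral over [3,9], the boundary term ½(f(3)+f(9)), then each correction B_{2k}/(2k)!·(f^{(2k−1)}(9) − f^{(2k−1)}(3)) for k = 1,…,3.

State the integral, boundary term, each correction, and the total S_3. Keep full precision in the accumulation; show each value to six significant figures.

S_3 ≈ 12.1087

Integral: ∫_3^9 ln(x) dx = 10.4792.
½[f(3) + f(9)] = ½[1.09861 + 2.19722] = 1.64792.
So far: 12.1271.
k=1: B_{2}/(2)! × [f^{(1)}(9) − f^{(1)}(3)] = 1/12 × (0.111111 − 0.333333) = -0.0185185.
After k=1: 12.1086.
k=2: B_{4}/(4)! × [f^{(3)}(9) − f^{(3)}(3)] = −1/720 × (0.00274348 − 0.0740741) = 9.90703e-05.
After k=2: 12.1087.
k=3: B_{6}/(6)! × [f^{(5)}(9) − f^{(5)}(3)] = 1/30240 × (0.000406442 − 0.0987654) = -3.25261e-06.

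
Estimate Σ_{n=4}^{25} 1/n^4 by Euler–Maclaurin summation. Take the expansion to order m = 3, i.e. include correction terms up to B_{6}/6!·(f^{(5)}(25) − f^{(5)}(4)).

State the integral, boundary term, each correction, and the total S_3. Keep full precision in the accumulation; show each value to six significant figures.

∫_4^25 1/x^4 dx evaluates to 0.00518700.
½[f(4) + f(25)] = ½[0.00390625 + 2.56000e-06] = 0.00195441.
So far: 0.00714140.
k=1: B_{2}/(2)! × [f^{(1)}(25) − f^{(1)}(4)] = 1/12 × (-4.09600e-07 − (-0.00390625)) = 0.000325487.
After k=1: 0.00746689.
k=2: B_{4}/(4)! × [f^{(3)}(25) − f^{(3)}(4)] = −1/720 × (-1.96608e-08 − (-0.00732422)) = -1.01725e-05.
After k=2: 0.00745672.
k=3: B_{6}/(6)! × [f^{(5)}(25) − f^{(5)}(4)] = 1/30240 × (-1.76161e-09 − (-0.0256348)) = 8.47710e-07.

S_3 ≈ 0.00745757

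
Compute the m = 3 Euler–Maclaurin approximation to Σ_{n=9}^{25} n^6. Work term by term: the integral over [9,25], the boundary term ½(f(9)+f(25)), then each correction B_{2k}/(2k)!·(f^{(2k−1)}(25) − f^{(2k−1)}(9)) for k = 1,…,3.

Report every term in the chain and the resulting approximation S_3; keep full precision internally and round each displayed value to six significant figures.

∫_9^25 x^6 dx evaluates to 8.71248e+08.
½[f(9) + f(25)] = ½[531441 + 2.44141e+08] = 1.22336e+08.
Running total after boundary: 9.93584e+08.
Order-1 term: 1/12 · (5.85938e+07 − 354294) = 4.85329e+06.
After k=1: 9.98437e+08.
Order-2 term: −1/720 · (1.87500e+06 − 87480.0) = -2482.67.
After k=2: 9.98434e+08.
Order-3 term: 1/30240 · (18000.0 − 6480.00) = 0.380952.

S_3 ≈ 9.98434e+08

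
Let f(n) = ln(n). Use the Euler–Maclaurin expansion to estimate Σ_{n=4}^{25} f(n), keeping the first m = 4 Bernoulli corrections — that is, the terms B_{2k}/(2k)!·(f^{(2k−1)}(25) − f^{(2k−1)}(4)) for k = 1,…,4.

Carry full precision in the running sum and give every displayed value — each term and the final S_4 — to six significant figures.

∫_4^25 ln(x) dx evaluates to 53.9267.
½[f(4) + f(25)] = ½[1.38629 + 3.21888] = 2.30259.
Integral + boundary = 56.2293.
Correction k=1: B_{2}/2! · (f^{(1)}(25) − f^{(1)}(4)) = 1/12 · (0.0400000 − 0.250000) = -0.0175000.
Partial sum through k=1: 56.2118.
Correction k=2: B_{4}/4! · (f^{(3)}(25) − f^{(3)}(4)) = −1/720 · (0.000128000 − 0.0312500) = 4.32250e-05.
Partial sum through k=2: 56.2118.
Correction k=3: B_{6}/6! · (f^{(5)}(25) − f^{(5)}(4)) = 1/30240 · (2.45760e-06 − 0.0234375) = -7.74968e-07.
Partial sum through k=3: 56.2118.
Correction k=4: B_{8}/8! · (f^{(7)}(25) − f^{(7)}(4)) = −1/1209600 · (1.17965e-07 − 0.0439453) = 3.63304e-08.

S_4 ≈ 56.2118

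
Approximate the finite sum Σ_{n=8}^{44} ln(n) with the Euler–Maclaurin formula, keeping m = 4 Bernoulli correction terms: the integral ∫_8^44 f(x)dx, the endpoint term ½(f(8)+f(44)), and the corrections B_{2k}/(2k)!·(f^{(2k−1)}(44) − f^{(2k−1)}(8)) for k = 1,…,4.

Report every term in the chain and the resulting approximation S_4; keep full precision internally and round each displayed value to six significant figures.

∫_8^44 ln(x) dx evaluates to 113.869.
Endpoint term: (f(8) + f(44))/2 = (2.07944 + 3.78419)/2 = 2.93182.
Integral + boundary = 116.801.
Correction k=1: B_{2}/2! · (f^{(1)}(44) − f^{(1)}(8)) = 1/12 · (0.0227273 − 0.125000) = -0.00852273.
Partial sum through k=1: 116.792.
Correction k=2: B_{4}/4! · (f^{(3)}(44) − f^{(3)}(8)) = −1/720 · (2.34786e-05 − 0.00390625) = 5.39274e-06.
Partial sum through k=2: 116.792.
Correction k=3: B_{6}/6! · (f^{(5)}(44) − f^{(5)}(8)) = 1/30240 · (1.45528e-07 − 0.000732422) = -2.42155e-08.
Partial sum through k=3: 116.792.
Correction k=4: B_{8}/8! · (f^{(7)}(44) − f^{(7)}(8)) = −1/1209600 · (2.25509e-09 − 0.000343323) = 2.83830e-10.

S_4 ≈ 116.792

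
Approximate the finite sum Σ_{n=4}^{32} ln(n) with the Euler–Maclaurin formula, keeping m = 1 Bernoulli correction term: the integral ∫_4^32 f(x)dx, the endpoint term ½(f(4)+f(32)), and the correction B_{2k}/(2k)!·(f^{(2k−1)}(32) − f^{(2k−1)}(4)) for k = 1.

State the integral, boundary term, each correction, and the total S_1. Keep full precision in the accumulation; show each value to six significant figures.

S_1 ≈ 79.7662

The integral term ∫_4^32 ln(x) dx = 77.3584.
½[f(4) + f(32)] = ½[1.38629 + 3.46574] = 2.42602.
So far: 79.7844.
Correction k=1: B_{2}/2! · (f^{(1)}(32) − f^{(1)}(4)) = 1/12 · (0.0312500 − 0.250000) = -0.0182292.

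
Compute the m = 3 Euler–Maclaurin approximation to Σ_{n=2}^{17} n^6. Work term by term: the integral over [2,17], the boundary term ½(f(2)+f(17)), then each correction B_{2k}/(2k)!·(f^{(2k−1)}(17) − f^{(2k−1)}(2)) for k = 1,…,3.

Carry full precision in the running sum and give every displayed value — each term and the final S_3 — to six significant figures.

Integral: ∫_2^17 x^6 dx = 5.86198e+07.
½[f(2) + f(17)] = ½[64.0000 + 2.41376e+07] = 1.20688e+07.
So far: 7.06886e+07.
k=1: B_{2}/(2)! × [f^{(1)}(17) − f^{(1)}(2)] = 1/12 × (8.51914e+06 − 192.000) = 709912.
Partial sum through k=1: 7.13985e+07.
k=2: B_{4}/(4)! × [f^{(3)}(17) − f^{(3)}(2)] = −1/720 × (589560 − 960.000) = -817.500.
Partial sum through k=2: 7.13977e+07.
k=3: B_{6}/(6)! × [f^{(5)}(17) − f^{(5)}(2)] = 1/30240 × (12240.0 − 1440.00) = 0.357143.

S_3 ≈ 7.13977e+07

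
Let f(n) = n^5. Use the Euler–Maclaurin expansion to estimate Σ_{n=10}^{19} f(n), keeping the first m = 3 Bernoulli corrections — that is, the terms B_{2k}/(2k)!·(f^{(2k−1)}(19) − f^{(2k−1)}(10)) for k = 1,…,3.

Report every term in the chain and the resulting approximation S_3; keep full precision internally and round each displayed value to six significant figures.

The integral term ∫_10^19 x^5 dx = 7.67431e+06.
Boundary: ½(f(10) + f(19)) = ½(100000 + 2.47610e+06) = 1.28805e+06.
Integral + boundary = 8.96236e+06.
Order-1 term: 1/12 · (651605 − 50000.0) = 50133.8.
After k=1: 9.01250e+06.
Order-2 term: −1/720 · (21660.0 − 6000.00) = -21.7500.
After k=2: 9.01248e+06.
Order-3 term: 1/30240 · (120.000 − 120.000) = 0.00000.

S_3 ≈ 9.01248e+06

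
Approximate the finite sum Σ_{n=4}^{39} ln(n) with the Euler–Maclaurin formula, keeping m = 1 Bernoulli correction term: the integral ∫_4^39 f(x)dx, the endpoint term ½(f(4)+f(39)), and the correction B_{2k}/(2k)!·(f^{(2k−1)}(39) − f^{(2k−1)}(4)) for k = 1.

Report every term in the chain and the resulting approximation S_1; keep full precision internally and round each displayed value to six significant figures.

S_1 ≈ 104.840

∫_4^39 ln(x) dx evaluates to 102.334.
½[f(4) + f(39)] = ½[1.38629 + 3.66356] = 2.52493.
Running total after boundary: 104.859.
Correction k=1: B_{2}/2! · (f^{(1)}(39) − f^{(1)}(4)) = 1/12 · (0.0256410 − 0.250000) = -0.0186966.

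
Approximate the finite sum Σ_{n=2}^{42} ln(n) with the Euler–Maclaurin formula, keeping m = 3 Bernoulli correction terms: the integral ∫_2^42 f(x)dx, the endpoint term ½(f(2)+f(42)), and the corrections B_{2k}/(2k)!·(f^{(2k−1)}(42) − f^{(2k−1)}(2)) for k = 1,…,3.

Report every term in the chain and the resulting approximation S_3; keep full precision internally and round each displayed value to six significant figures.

∫_2^42 ln(x) dx evaluates to 115.596.
Endpoint term: (f(2) + f(42))/2 = (0.693147 + 3.73767)/2 = 2.21541.
So far: 117.811.
Order-1 term: 1/12 · (0.0238095 − 0.500000) = -0.0396825.
Partial sum through k=1: 117.772.
Order-2 term: −1/720 · (2.69949e-05 − 0.250000) = 0.000347185.
Partial sum through k=2: 117.772.
Order-3 term: 1/30240 · (1.83639e-07 − 0.750000) = -2.48016e-05.

S_3 ≈ 117.772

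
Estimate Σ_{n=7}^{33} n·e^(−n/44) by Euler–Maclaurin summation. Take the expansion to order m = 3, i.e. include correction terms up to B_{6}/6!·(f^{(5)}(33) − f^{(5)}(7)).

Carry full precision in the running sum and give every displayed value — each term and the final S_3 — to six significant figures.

S_3 ≈ 324.301

∫_7^33 x·e^(−x/44) dx evaluates to 313.572.
Endpoint term: (f(7) + f(33))/2 = (5.97043 + 15.5881)/2 = 10.7793.
Running total after boundary: 324.351.
Correction k=1: B_{2}/2! · (f^{(1)}(33) − f^{(1)}(7)) = 1/12 · (0.118092 − 0.717227) = -0.0499280.
Partial sum through k=1: 324.301.
Correction k=2: B_{4}/4! · (f^{(3)}(33) − f^{(3)}(7)) = −1/720 · (0.000548980 − 0.00125158) = 9.75838e-07.
Partial sum through k=2: 324.301.
Correction k=3: B_{6}/6! · (f^{(5)}(33) − f^{(5)}(7)) = 1/30240 · (5.35621e-07 − 1.10160e-06) = -1.87162e-11.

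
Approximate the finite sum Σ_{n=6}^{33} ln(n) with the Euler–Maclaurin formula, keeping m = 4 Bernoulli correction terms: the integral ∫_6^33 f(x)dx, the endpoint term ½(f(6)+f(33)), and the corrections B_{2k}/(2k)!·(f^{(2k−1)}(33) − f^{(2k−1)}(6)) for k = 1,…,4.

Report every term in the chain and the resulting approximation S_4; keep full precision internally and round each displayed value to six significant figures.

∫_6^33 ln(x) dx evaluates to 77.6342.
Boundary: ½(f(6) + f(33)) = ½(1.79176 + 3.49651) = 2.64413.
So far: 80.2783.
Order-1 term: 1/12 · (0.0303030 − 0.166667) = -0.0113636.
After k=1: 80.2670.
Order-2 term: −1/720 · (5.56529e-05 − 0.00925926) = 1.27828e-05.
After k=2: 80.2670.
Order-3 term: 1/30240 · (6.13256e-07 − 0.00308642) = -1.02044e-07.
After k=3: 80.2670.
Order-4 term: −1/1209600 · (1.68941e-08 − 0.00257202) = 2.12632e-09.

S_4 ≈ 80.2670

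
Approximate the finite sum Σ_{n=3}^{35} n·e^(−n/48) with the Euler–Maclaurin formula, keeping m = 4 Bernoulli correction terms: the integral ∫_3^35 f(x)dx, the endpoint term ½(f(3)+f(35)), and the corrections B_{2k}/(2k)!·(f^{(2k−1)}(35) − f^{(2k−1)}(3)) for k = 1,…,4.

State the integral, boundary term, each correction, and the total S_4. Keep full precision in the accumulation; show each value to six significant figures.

S_4 ≈ 387.944

Integral: ∫_3^35 x·e^(−x/48) dx = 378.157.
Boundary: ½(f(3) + f(35)) = ½(2.81824 + 16.8809) = 9.84956.
Running total after boundary: 388.007.
Correction k=1: B_{2}/2! · (f^{(1)}(35) − f^{(1)}(3)) = 1/12 · (0.130626 − 0.880700) = -0.0625062.
Partial sum through k=1: 387.944.
Correction k=2: B_{4}/4! · (f^{(3)}(35) − f^{(3)}(3)) = −1/720 · (0.000475368 − 0.00119771) = 1.00325e-06.
Partial sum through k=2: 387.944.
Correction k=3: B_{6}/6! · (f^{(5)}(35) − f^{(5)}(3)) = 1/30240 · (3.88038e-07 − 8.73773e-07) = -1.60627e-11.
Partial sum through k=3: 387.944.
Correction k=4: B_{8}/8! · (f^{(7)}(35) − f^{(7)}(3)) = −1/1209600 · (2.47289e-10 − 5.32859e-10) = 2.36086e-16.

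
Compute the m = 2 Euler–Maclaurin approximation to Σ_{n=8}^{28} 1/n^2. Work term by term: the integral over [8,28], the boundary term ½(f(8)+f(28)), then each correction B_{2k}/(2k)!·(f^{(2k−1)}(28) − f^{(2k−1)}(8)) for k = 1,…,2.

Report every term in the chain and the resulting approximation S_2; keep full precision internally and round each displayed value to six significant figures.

S_2 ≈ 0.0980529

The integral term ∫_8^28 1/x^2 dx = 0.0892857.
Endpoint term: (f(8) + f(28))/2 = (0.0156250 + 0.00127551)/2 = 0.00845026.
So far: 0.0977360.
Correction k=1: B_{2}/2! · (f^{(1)}(28) − f^{(1)}(8)) = 1/12 · (-9.11079e-05 − (-0.00390625)) = 0.000317929.
Partial sum through k=1: 0.0980539.
Correction k=2: B_{4}/4! · (f^{(3)}(28) − f^{(3)}(8)) = −1/720 · (-1.39451e-06 − (-0.000732422)) = -1.01532e-06.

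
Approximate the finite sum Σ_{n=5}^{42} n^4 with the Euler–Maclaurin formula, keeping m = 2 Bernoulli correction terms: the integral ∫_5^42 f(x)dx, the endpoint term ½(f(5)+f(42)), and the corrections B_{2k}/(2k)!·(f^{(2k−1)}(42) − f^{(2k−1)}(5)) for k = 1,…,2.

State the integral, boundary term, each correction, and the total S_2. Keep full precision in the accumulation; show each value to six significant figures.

The integral term ∫_5^42 x^4 dx = 2.61376e+07.
Endpoint term: (f(5) + f(42))/2 = (625.000 + 3.11170e+06)/2 = 1.55616e+06.
So far: 2.76938e+07.
Order-1 term: 1/12 · (296352 − 500.000) = 24654.3.
After k=1: 2.77184e+07.
Order-2 term: −1/720 · (1008.00 − 120.000) = -1.23333.

S_2 ≈ 2.77184e+07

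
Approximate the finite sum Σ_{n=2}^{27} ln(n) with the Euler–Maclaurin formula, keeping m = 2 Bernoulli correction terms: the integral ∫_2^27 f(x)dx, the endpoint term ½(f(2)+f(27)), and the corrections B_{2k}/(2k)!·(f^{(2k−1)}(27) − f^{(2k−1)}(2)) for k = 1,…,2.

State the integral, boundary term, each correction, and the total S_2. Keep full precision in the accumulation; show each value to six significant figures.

S_2 ≈ 64.5576

∫_2^27 ln(x) dx evaluates to 62.6013.
Boundary: ½(f(2) + f(27)) = ½(0.693147 + 3.29584) = 1.99449.
Running total after boundary: 64.5958.
Order-1 term: 1/12 · (0.0370370 − 0.500000) = -0.0385802.
After k=1: 64.5572.
Order-2 term: −1/720 · (0.000101611 − 0.250000) = 0.000347081.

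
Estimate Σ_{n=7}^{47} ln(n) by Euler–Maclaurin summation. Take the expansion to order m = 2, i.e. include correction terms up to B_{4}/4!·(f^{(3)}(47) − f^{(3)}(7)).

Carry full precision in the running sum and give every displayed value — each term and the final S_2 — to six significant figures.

S_2 ≈ 130.223

Integral: ∫_7^47 ln(x) dx = 127.336.
½[f(7) + f(47)] = ½[1.94591 + 3.85015] = 2.89803.
Integral + boundary = 130.234.
Order-1 term: 1/12 · (0.0212766 − 0.142857) = -0.0101317.
Partial sum through k=1: 130.223.
Order-2 term: −1/720 · (1.92636e-05 − 0.00583090) = 8.07172e-06.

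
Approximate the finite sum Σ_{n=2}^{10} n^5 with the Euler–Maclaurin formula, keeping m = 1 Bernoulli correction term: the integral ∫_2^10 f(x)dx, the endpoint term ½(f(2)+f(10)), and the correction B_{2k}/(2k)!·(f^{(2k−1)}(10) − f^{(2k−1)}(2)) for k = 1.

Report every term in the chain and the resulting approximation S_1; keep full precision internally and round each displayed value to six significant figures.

∫_2^10 x^5 dx evaluates to 166656.
Boundary: ½(f(2) + f(10)) = ½(32.0000 + 100000) = 50016.0.
Running total after boundary: 216672.
Order-1 term: 1/12 · (50000.0 − 80.0000) = 4160.00.

S_1 ≈ 220832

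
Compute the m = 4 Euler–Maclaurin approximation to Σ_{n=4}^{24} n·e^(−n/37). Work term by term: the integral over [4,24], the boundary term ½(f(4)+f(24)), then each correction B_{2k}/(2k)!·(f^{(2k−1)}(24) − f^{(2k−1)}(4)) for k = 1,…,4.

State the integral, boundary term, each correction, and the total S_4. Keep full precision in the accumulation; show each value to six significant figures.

The integral term ∫_4^24 x·e^(−x/37) dx = 181.703.
Boundary: ½(f(4) + f(24)) = ½(3.59012 + 12.5460) = 8.06808.
Running total after boundary: 189.771.
Correction k=1: B_{2}/2! · (f^{(1)}(24) − f^{(1)}(4)) = 1/12 · (0.183670 − 0.800500) = -0.0514026.
Partial sum through k=1: 189.720.
Correction k=2: B_{4}/4! · (f^{(3)}(24) − f^{(3)}(4)) = −1/720 · (0.000897862 − 0.00189595) = 1.38624e-06.
Partial sum through k=2: 189.720.
Correction k=3: B_{6}/6! · (f^{(5)}(24) − f^{(5)}(4)) = 1/30240 · (1.21370e-06 − 2.34271e-06) = -3.73350e-11.
Partial sum through k=3: 189.720.
Correction k=4: B_{8}/8! · (f^{(7)}(24) − f^{(7)}(4)) = −1/1209600 · (1.29405e-09 − 2.41089e-09) = 9.23313e-16.

S_4 ≈ 189.720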